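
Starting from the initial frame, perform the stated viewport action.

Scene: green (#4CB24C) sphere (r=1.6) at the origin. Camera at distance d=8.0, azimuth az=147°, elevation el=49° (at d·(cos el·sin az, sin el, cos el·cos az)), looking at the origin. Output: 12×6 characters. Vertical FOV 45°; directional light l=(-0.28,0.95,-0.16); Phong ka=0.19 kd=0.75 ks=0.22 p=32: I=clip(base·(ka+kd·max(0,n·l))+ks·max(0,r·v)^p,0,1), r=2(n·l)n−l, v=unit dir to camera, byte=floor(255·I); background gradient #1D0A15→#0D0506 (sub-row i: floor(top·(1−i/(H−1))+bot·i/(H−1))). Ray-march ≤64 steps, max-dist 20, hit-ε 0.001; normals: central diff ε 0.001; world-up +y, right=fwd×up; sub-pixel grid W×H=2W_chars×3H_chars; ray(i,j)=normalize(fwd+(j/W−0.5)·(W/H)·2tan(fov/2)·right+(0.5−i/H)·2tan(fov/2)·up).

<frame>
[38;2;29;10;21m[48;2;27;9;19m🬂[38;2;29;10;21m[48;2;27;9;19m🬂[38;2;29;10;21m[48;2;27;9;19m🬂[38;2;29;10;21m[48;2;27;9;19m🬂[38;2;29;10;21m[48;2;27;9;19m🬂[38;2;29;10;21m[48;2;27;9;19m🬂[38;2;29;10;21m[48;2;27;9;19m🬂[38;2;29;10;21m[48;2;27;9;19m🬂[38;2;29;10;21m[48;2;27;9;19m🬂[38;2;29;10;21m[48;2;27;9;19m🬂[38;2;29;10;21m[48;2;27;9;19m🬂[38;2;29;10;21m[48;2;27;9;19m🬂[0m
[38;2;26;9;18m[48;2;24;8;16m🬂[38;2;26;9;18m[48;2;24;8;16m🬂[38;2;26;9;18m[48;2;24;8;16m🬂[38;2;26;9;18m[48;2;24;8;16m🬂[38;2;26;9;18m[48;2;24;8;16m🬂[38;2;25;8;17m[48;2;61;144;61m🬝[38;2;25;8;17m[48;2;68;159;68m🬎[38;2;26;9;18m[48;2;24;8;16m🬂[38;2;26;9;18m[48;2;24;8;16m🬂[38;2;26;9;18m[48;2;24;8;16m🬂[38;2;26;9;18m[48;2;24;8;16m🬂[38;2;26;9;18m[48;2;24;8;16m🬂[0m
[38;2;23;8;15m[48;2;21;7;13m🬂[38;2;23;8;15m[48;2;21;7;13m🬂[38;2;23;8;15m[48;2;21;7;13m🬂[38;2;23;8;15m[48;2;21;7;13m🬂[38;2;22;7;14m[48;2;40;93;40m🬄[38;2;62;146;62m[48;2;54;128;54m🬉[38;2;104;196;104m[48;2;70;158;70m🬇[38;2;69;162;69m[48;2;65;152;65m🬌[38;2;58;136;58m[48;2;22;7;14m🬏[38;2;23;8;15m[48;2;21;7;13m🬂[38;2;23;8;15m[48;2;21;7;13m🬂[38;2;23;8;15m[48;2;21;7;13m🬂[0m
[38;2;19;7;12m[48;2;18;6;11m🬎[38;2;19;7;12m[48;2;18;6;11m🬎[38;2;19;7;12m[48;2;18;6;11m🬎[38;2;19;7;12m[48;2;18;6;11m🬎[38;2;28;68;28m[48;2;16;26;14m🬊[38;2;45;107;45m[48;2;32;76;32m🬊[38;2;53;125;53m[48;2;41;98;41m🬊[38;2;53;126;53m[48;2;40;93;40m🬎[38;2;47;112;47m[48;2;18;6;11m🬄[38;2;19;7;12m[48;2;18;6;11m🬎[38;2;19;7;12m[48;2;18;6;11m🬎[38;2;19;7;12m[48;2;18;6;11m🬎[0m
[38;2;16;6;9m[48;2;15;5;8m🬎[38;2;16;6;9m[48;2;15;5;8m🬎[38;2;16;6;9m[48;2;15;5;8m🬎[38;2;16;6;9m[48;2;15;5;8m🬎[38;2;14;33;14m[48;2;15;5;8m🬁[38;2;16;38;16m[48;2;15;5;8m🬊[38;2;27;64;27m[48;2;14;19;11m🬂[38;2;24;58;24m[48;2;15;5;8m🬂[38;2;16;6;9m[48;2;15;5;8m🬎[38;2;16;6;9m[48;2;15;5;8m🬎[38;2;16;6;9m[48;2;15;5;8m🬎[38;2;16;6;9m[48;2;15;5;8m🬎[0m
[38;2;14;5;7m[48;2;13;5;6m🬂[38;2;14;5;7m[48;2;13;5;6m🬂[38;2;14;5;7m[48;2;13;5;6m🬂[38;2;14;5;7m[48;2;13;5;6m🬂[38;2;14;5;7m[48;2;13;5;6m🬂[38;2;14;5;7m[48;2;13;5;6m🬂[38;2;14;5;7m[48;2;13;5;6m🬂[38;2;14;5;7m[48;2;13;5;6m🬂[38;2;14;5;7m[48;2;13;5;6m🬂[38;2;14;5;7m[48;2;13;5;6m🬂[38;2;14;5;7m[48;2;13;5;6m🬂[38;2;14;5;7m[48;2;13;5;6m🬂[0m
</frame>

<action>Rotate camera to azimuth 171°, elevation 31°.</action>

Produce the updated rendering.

<frame>
[38;2;29;10;21m[48;2;27;9;19m🬂[38;2;29;10;21m[48;2;27;9;19m🬂[38;2;29;10;21m[48;2;27;9;19m🬂[38;2;29;10;21m[48;2;27;9;19m🬂[38;2;29;10;21m[48;2;27;9;19m🬂[38;2;29;10;21m[48;2;27;9;19m🬂[38;2;29;10;21m[48;2;27;9;19m🬂[38;2;29;10;21m[48;2;27;9;19m🬂[38;2;29;10;21m[48;2;27;9;19m🬂[38;2;29;10;21m[48;2;27;9;19m🬂[38;2;29;10;21m[48;2;27;9;19m🬂[38;2;29;10;21m[48;2;27;9;19m🬂[0m
[38;2;26;9;18m[48;2;24;8;16m🬂[38;2;26;9;18m[48;2;24;8;16m🬂[38;2;26;9;18m[48;2;24;8;16m🬂[38;2;26;9;18m[48;2;24;8;16m🬂[38;2;26;9;18m[48;2;24;8;16m🬂[38;2;25;8;17m[48;2;64;150;64m🬝[38;2;25;8;17m[48;2;69;163;69m🬎[38;2;26;9;18m[48;2;24;8;16m🬂[38;2;26;9;18m[48;2;24;8;16m🬂[38;2;26;9;18m[48;2;24;8;16m🬂[38;2;26;9;18m[48;2;24;8;16m🬂[38;2;26;9;18m[48;2;24;8;16m🬂[0m
[38;2;23;8;15m[48;2;21;7;13m🬂[38;2;23;8;15m[48;2;21;7;13m🬂[38;2;23;8;15m[48;2;21;7;13m🬂[38;2;23;8;15m[48;2;21;7;13m🬂[38;2;38;91;38m[48;2;22;7;14m🬷[38;2;58;137;58m[48;2;49;116;49m🬊[38;2;121;207;121m[48;2;65;148;65m🬇[38;2;67;157;67m[48;2;59;138;59m🬎[38;2;55;129;55m[48;2;22;7;14m🬏[38;2;23;8;15m[48;2;21;7;13m🬂[38;2;23;8;15m[48;2;21;7;13m🬂[38;2;23;8;15m[48;2;21;7;13m🬂[0m
[38;2;19;7;12m[48;2;18;6;11m🬎[38;2;19;7;12m[48;2;18;6;11m🬎[38;2;19;7;12m[48;2;18;6;11m🬎[38;2;19;7;12m[48;2;18;6;11m🬎[38;2;24;57;24m[48;2;15;24;13m🬊[38;2;39;92;39m[48;2;24;58;24m🬊[38;2;46;109;46m[48;2;33;78;33m🬊[38;2;46;110;46m[48;2;31;74;31m🬎[38;2;42;99;42m[48;2;18;6;11m🬄[38;2;19;7;12m[48;2;18;6;11m🬎[38;2;19;7;12m[48;2;18;6;11m🬎[38;2;19;7;12m[48;2;18;6;11m🬎[0m
[38;2;16;6;9m[48;2;15;5;8m🬎[38;2;16;6;9m[48;2;15;5;8m🬎[38;2;16;6;9m[48;2;15;5;8m🬎[38;2;16;6;9m[48;2;15;5;8m🬎[38;2;14;33;14m[48;2;15;5;8m🬁[38;2;14;33;14m[48;2;15;5;8m🬊[38;2;15;37;15m[48;2;15;5;8m🬎[38;2;16;38;16m[48;2;15;5;8m🬂[38;2;16;6;9m[48;2;15;5;8m🬎[38;2;16;6;9m[48;2;15;5;8m🬎[38;2;16;6;9m[48;2;15;5;8m🬎[38;2;16;6;9m[48;2;15;5;8m🬎[0m
[38;2;14;5;7m[48;2;13;5;6m🬂[38;2;14;5;7m[48;2;13;5;6m🬂[38;2;14;5;7m[48;2;13;5;6m🬂[38;2;14;5;7m[48;2;13;5;6m🬂[38;2;14;5;7m[48;2;13;5;6m🬂[38;2;14;5;7m[48;2;13;5;6m🬂[38;2;14;5;7m[48;2;13;5;6m🬂[38;2;14;5;7m[48;2;13;5;6m🬂[38;2;14;5;7m[48;2;13;5;6m🬂[38;2;14;5;7m[48;2;13;5;6m🬂[38;2;14;5;7m[48;2;13;5;6m🬂[38;2;14;5;7m[48;2;13;5;6m🬂[0m
</frame>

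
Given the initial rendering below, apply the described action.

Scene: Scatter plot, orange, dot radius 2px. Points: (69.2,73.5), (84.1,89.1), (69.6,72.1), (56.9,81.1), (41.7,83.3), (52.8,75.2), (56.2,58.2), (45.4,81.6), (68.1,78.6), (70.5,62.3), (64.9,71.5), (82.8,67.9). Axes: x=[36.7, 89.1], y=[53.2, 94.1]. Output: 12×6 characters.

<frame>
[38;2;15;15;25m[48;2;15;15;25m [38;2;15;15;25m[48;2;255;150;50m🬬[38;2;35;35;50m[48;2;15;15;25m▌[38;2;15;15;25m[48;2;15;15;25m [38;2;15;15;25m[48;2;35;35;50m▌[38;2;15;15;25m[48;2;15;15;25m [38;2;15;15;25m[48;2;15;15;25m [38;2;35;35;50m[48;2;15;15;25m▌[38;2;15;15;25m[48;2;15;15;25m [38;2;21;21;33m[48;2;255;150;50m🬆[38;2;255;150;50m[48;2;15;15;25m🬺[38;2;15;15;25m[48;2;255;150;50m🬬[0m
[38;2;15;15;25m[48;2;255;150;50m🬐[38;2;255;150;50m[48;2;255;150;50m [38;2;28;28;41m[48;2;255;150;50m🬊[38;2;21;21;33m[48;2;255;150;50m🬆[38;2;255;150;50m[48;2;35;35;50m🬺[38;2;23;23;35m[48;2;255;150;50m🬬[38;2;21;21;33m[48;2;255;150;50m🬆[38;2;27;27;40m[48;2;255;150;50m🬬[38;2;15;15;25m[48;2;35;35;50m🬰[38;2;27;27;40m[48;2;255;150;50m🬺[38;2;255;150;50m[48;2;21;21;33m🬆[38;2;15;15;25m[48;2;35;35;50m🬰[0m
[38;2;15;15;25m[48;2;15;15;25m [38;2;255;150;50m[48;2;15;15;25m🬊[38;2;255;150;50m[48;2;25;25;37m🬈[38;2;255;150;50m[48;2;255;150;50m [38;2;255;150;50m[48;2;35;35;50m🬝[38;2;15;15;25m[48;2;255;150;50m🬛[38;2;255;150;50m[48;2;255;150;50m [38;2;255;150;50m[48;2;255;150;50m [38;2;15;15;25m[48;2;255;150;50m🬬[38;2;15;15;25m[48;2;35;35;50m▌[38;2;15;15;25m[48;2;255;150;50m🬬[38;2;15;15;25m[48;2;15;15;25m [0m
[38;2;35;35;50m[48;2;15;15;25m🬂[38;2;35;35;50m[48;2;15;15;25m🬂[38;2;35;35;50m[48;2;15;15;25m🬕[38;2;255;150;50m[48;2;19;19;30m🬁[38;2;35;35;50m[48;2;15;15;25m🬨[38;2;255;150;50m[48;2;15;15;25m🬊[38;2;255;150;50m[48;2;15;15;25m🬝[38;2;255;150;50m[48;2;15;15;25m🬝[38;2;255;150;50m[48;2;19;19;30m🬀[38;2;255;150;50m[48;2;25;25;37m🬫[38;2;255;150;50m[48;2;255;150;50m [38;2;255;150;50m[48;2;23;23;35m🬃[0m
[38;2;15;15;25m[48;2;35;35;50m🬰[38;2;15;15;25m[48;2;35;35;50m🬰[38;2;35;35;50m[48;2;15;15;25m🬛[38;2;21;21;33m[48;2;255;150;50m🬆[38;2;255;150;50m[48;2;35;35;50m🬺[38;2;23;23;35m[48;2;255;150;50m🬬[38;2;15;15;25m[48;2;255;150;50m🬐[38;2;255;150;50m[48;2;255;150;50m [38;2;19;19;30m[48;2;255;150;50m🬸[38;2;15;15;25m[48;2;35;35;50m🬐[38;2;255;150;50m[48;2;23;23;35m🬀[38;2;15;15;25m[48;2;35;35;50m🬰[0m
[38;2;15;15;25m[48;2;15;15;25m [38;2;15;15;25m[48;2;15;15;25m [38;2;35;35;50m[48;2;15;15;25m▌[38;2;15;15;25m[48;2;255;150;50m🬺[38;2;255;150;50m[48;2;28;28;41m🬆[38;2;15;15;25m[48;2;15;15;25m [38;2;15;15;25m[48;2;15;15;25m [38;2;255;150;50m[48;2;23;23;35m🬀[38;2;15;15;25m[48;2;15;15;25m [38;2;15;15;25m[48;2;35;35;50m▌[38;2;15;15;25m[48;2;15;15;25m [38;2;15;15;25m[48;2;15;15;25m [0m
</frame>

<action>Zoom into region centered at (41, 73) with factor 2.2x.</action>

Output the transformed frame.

<frame>
[38;2;15;15;25m[48;2;15;15;25m [38;2;15;15;25m[48;2;15;15;25m [38;2;35;35;50m[48;2;15;15;25m▌[38;2;15;15;25m[48;2;15;15;25m [38;2;15;15;25m[48;2;35;35;50m▌[38;2;255;150;50m[48;2;15;15;25m🬊[38;2;255;150;50m[48;2;15;15;25m🬝[38;2;255;150;50m[48;2;35;35;50m🬬[38;2;255;150;50m[48;2;15;15;25m🬆[38;2;15;15;25m[48;2;35;35;50m▌[38;2;15;15;25m[48;2;15;15;25m [38;2;15;15;25m[48;2;15;15;25m [0m
[38;2;15;15;25m[48;2;35;35;50m🬰[38;2;15;15;25m[48;2;35;35;50m🬰[38;2;35;35;50m[48;2;15;15;25m🬛[38;2;15;15;25m[48;2;35;35;50m🬰[38;2;15;15;25m[48;2;35;35;50m🬐[38;2;15;15;25m[48;2;35;35;50m🬰[38;2;15;15;25m[48;2;35;35;50m🬰[38;2;35;35;50m[48;2;15;15;25m🬛[38;2;15;15;25m[48;2;35;35;50m🬰[38;2;15;15;25m[48;2;35;35;50m🬐[38;2;23;23;35m[48;2;255;150;50m🬝[38;2;21;21;33m[48;2;255;150;50m🬊[0m
[38;2;15;15;25m[48;2;15;15;25m [38;2;15;15;25m[48;2;15;15;25m [38;2;35;35;50m[48;2;15;15;25m▌[38;2;15;15;25m[48;2;15;15;25m [38;2;15;15;25m[48;2;35;35;50m▌[38;2;15;15;25m[48;2;15;15;25m [38;2;15;15;25m[48;2;15;15;25m [38;2;35;35;50m[48;2;15;15;25m▌[38;2;15;15;25m[48;2;15;15;25m [38;2;15;15;25m[48;2;35;35;50m▌[38;2;255;150;50m[48;2;15;15;25m🬊[38;2;255;150;50m[48;2;15;15;25m🬝[0m
[38;2;35;35;50m[48;2;15;15;25m🬂[38;2;35;35;50m[48;2;15;15;25m🬂[38;2;35;35;50m[48;2;15;15;25m🬕[38;2;35;35;50m[48;2;15;15;25m🬂[38;2;35;35;50m[48;2;15;15;25m🬨[38;2;35;35;50m[48;2;15;15;25m🬂[38;2;35;35;50m[48;2;15;15;25m🬂[38;2;35;35;50m[48;2;15;15;25m🬕[38;2;35;35;50m[48;2;15;15;25m🬂[38;2;35;35;50m[48;2;15;15;25m🬨[38;2;35;35;50m[48;2;15;15;25m🬂[38;2;35;35;50m[48;2;15;15;25m🬂[0m
[38;2;15;15;25m[48;2;35;35;50m🬰[38;2;15;15;25m[48;2;35;35;50m🬰[38;2;35;35;50m[48;2;15;15;25m🬛[38;2;15;15;25m[48;2;35;35;50m🬰[38;2;15;15;25m[48;2;35;35;50m🬐[38;2;15;15;25m[48;2;35;35;50m🬰[38;2;15;15;25m[48;2;35;35;50m🬰[38;2;35;35;50m[48;2;15;15;25m🬛[38;2;15;15;25m[48;2;35;35;50m🬰[38;2;15;15;25m[48;2;35;35;50m🬐[38;2;15;15;25m[48;2;35;35;50m🬰[38;2;15;15;25m[48;2;35;35;50m🬰[0m
[38;2;15;15;25m[48;2;15;15;25m [38;2;15;15;25m[48;2;15;15;25m [38;2;35;35;50m[48;2;15;15;25m▌[38;2;15;15;25m[48;2;15;15;25m [38;2;15;15;25m[48;2;35;35;50m▌[38;2;15;15;25m[48;2;15;15;25m [38;2;15;15;25m[48;2;15;15;25m [38;2;35;35;50m[48;2;15;15;25m▌[38;2;15;15;25m[48;2;15;15;25m [38;2;15;15;25m[48;2;35;35;50m▌[38;2;15;15;25m[48;2;15;15;25m [38;2;15;15;25m[48;2;15;15;25m [0m
</frame>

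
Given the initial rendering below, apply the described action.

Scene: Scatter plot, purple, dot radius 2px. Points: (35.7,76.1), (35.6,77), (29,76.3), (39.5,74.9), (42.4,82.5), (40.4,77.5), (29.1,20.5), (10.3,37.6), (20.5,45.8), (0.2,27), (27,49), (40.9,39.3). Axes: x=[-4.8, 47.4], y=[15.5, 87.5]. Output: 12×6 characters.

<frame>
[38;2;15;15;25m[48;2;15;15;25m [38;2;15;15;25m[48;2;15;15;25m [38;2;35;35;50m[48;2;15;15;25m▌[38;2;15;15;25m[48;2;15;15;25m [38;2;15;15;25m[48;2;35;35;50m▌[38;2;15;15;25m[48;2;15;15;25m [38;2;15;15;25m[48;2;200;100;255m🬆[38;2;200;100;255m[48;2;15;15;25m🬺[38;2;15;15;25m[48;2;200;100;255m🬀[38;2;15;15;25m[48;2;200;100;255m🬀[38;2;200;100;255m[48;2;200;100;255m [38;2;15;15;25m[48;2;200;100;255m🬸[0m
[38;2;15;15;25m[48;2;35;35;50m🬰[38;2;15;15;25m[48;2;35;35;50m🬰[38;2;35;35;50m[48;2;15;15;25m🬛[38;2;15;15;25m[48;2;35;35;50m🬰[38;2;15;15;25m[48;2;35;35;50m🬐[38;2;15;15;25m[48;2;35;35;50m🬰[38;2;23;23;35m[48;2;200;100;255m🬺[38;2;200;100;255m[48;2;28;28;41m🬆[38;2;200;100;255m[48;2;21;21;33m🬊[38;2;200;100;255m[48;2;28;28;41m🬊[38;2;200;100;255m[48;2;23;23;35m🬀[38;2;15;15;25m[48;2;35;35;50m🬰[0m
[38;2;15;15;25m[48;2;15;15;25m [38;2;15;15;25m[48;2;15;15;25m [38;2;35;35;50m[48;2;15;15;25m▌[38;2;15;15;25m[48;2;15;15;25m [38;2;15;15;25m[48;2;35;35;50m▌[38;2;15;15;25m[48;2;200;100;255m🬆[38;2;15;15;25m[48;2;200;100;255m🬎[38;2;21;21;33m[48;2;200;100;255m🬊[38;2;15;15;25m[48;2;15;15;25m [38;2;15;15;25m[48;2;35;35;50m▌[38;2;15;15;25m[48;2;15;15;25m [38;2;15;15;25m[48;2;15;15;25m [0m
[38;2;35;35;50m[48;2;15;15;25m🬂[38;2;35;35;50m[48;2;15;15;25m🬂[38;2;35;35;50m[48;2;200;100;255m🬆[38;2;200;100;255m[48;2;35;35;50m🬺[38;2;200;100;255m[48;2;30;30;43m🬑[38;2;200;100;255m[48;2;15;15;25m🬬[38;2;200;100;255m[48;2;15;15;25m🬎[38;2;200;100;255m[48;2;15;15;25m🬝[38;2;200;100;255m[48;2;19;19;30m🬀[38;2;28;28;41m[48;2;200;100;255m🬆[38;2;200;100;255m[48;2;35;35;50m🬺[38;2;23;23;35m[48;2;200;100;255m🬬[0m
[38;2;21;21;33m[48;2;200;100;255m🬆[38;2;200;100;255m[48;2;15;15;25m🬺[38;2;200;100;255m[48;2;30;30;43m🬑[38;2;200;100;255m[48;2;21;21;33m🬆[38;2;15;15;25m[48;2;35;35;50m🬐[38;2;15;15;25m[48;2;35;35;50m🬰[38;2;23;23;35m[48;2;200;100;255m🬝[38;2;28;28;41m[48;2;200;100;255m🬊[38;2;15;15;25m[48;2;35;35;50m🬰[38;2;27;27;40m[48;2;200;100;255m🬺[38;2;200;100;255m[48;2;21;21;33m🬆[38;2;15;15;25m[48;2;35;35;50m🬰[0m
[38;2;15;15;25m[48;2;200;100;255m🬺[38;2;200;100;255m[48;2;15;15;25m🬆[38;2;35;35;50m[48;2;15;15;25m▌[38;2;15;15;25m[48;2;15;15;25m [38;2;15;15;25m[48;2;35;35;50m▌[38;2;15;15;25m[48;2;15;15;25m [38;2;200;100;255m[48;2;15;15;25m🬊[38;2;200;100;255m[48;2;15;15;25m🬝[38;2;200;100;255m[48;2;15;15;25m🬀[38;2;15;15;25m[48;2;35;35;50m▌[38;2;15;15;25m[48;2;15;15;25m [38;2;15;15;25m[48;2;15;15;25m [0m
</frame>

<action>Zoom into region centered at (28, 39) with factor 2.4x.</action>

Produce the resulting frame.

<frame>
[38;2;15;15;25m[48;2;15;15;25m [38;2;15;15;25m[48;2;200;100;255m🬝[38;2;35;35;50m[48;2;15;15;25m▌[38;2;15;15;25m[48;2;15;15;25m [38;2;21;21;33m[48;2;200;100;255m🬆[38;2;200;100;255m[48;2;15;15;25m🬺[38;2;15;15;25m[48;2;200;100;255m🬬[38;2;35;35;50m[48;2;15;15;25m▌[38;2;15;15;25m[48;2;15;15;25m [38;2;15;15;25m[48;2;35;35;50m▌[38;2;15;15;25m[48;2;15;15;25m [38;2;15;15;25m[48;2;15;15;25m [0m
[38;2;19;19;30m[48;2;200;100;255m🬴[38;2;200;100;255m[48;2;200;100;255m [38;2;200;100;255m[48;2;15;15;25m🬛[38;2;15;15;25m[48;2;35;35;50m🬰[38;2;27;27;40m[48;2;200;100;255m🬺[38;2;200;100;255m[48;2;21;21;33m🬆[38;2;15;15;25m[48;2;35;35;50m🬰[38;2;35;35;50m[48;2;15;15;25m🬛[38;2;15;15;25m[48;2;35;35;50m🬰[38;2;15;15;25m[48;2;35;35;50m🬐[38;2;15;15;25m[48;2;35;35;50m🬰[38;2;15;15;25m[48;2;35;35;50m🬰[0m
[38;2;15;15;25m[48;2;15;15;25m [38;2;15;15;25m[48;2;200;100;255m🬺[38;2;35;35;50m[48;2;15;15;25m▌[38;2;15;15;25m[48;2;15;15;25m [38;2;15;15;25m[48;2;35;35;50m▌[38;2;15;15;25m[48;2;15;15;25m [38;2;15;15;25m[48;2;15;15;25m [38;2;35;35;50m[48;2;15;15;25m▌[38;2;15;15;25m[48;2;15;15;25m [38;2;15;15;25m[48;2;35;35;50m▌[38;2;15;15;25m[48;2;15;15;25m [38;2;15;15;25m[48;2;15;15;25m [0m
[38;2;35;35;50m[48;2;15;15;25m🬂[38;2;35;35;50m[48;2;15;15;25m🬂[38;2;35;35;50m[48;2;15;15;25m🬕[38;2;35;35;50m[48;2;15;15;25m🬂[38;2;35;35;50m[48;2;15;15;25m🬨[38;2;35;35;50m[48;2;15;15;25m🬂[38;2;35;35;50m[48;2;15;15;25m🬂[38;2;35;35;50m[48;2;15;15;25m🬕[38;2;35;35;50m[48;2;15;15;25m🬂[38;2;35;35;50m[48;2;15;15;25m🬨[38;2;35;35;50m[48;2;15;15;25m🬂[38;2;35;35;50m[48;2;15;15;25m🬂[0m
[38;2;15;15;25m[48;2;35;35;50m🬰[38;2;15;15;25m[48;2;35;35;50m🬰[38;2;35;35;50m[48;2;15;15;25m🬛[38;2;15;15;25m[48;2;35;35;50m🬰[38;2;15;15;25m[48;2;35;35;50m🬐[38;2;15;15;25m[48;2;35;35;50m🬰[38;2;15;15;25m[48;2;35;35;50m🬰[38;2;35;35;50m[48;2;15;15;25m🬛[38;2;15;15;25m[48;2;35;35;50m🬰[38;2;15;15;25m[48;2;35;35;50m🬐[38;2;15;15;25m[48;2;35;35;50m🬰[38;2;15;15;25m[48;2;35;35;50m🬰[0m
[38;2;15;15;25m[48;2;15;15;25m [38;2;15;15;25m[48;2;15;15;25m [38;2;35;35;50m[48;2;15;15;25m▌[38;2;15;15;25m[48;2;15;15;25m [38;2;15;15;25m[48;2;35;35;50m▌[38;2;15;15;25m[48;2;15;15;25m [38;2;15;15;25m[48;2;15;15;25m [38;2;35;35;50m[48;2;15;15;25m▌[38;2;15;15;25m[48;2;15;15;25m [38;2;15;15;25m[48;2;35;35;50m▌[38;2;15;15;25m[48;2;15;15;25m [38;2;15;15;25m[48;2;15;15;25m [0m
</frame>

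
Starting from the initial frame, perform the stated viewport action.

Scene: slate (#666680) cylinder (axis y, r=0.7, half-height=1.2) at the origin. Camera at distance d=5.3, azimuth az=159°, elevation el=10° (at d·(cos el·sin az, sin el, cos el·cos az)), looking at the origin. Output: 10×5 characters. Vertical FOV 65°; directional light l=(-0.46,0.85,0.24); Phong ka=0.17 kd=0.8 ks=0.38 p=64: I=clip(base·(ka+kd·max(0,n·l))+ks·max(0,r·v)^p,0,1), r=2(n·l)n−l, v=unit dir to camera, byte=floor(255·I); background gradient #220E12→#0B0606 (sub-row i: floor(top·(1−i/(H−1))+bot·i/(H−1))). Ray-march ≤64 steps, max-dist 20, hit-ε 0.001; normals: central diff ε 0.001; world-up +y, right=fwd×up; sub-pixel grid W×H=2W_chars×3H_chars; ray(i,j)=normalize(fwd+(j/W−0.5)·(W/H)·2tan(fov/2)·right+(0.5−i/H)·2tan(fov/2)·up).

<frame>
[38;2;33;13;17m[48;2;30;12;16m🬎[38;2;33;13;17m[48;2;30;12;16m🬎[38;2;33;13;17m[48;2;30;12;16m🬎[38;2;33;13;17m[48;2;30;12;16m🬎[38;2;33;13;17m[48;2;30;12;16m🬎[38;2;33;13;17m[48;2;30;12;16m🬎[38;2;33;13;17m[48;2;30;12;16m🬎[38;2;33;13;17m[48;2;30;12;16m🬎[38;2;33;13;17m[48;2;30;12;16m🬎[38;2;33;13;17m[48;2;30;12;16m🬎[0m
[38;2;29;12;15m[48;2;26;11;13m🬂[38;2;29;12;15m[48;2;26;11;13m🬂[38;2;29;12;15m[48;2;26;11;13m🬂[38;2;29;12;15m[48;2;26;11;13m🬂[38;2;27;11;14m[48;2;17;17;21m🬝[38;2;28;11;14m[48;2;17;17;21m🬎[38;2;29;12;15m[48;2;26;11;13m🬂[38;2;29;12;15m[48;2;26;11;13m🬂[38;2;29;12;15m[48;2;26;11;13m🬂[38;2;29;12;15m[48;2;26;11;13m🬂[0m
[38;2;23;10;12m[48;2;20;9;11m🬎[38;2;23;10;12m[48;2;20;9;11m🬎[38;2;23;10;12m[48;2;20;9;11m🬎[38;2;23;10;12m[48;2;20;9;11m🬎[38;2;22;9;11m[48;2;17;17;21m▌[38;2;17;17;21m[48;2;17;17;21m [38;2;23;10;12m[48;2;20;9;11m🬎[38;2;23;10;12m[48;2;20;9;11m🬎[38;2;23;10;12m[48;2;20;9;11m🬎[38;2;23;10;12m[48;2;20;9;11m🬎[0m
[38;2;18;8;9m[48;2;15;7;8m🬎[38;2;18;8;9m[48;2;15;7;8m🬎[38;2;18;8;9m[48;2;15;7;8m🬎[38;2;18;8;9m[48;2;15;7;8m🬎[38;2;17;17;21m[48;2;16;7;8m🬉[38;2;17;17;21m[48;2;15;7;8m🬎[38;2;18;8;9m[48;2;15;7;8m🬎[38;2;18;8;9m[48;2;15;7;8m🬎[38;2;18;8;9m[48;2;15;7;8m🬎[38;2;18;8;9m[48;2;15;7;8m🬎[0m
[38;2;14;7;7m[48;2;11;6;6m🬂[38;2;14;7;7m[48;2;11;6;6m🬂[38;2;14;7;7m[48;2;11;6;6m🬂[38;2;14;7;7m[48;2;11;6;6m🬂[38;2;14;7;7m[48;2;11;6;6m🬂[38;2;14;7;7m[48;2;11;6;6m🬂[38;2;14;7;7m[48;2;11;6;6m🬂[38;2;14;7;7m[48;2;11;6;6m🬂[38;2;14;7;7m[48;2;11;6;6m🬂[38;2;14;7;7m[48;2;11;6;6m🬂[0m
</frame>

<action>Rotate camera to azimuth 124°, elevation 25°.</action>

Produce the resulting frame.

<frame>
[38;2;33;13;17m[48;2;30;12;16m🬎[38;2;33;13;17m[48;2;30;12;16m🬎[38;2;33;13;17m[48;2;30;12;16m🬎[38;2;33;13;17m[48;2;30;12;16m🬎[38;2;33;13;17m[48;2;30;12;16m🬎[38;2;33;13;17m[48;2;30;12;16m🬎[38;2;33;13;17m[48;2;30;12;16m🬎[38;2;33;13;17m[48;2;30;12;16m🬎[38;2;33;13;17m[48;2;30;12;16m🬎[38;2;33;13;17m[48;2;30;12;16m🬎[0m
[38;2;29;12;15m[48;2;26;11;13m🬂[38;2;29;12;15m[48;2;26;11;13m🬂[38;2;29;12;15m[48;2;26;11;13m🬂[38;2;29;12;15m[48;2;26;11;13m🬂[38;2;27;11;14m[48;2;86;86;108m🬝[38;2;28;11;14m[48;2;86;86;108m🬎[38;2;29;12;15m[48;2;26;11;13m🬂[38;2;29;12;15m[48;2;26;11;13m🬂[38;2;29;12;15m[48;2;26;11;13m🬂[38;2;29;12;15m[48;2;26;11;13m🬂[0m
[38;2;23;10;12m[48;2;20;9;11m🬎[38;2;23;10;12m[48;2;20;9;11m🬎[38;2;23;10;12m[48;2;20;9;11m🬎[38;2;23;10;12m[48;2;20;9;11m🬎[38;2;22;9;11m[48;2;17;17;21m▌[38;2;17;17;21m[48;2;17;17;21m [38;2;23;10;12m[48;2;20;9;11m🬎[38;2;23;10;12m[48;2;20;9;11m🬎[38;2;23;10;12m[48;2;20;9;11m🬎[38;2;23;10;12m[48;2;20;9;11m🬎[0m
[38;2;18;8;9m[48;2;15;7;8m🬎[38;2;18;8;9m[48;2;15;7;8m🬎[38;2;18;8;9m[48;2;15;7;8m🬎[38;2;18;8;9m[48;2;15;7;8m🬎[38;2;17;17;21m[48;2;16;7;8m🬉[38;2;17;17;21m[48;2;15;7;8m🬎[38;2;18;8;9m[48;2;15;7;8m🬎[38;2;18;8;9m[48;2;15;7;8m🬎[38;2;18;8;9m[48;2;15;7;8m🬎[38;2;18;8;9m[48;2;15;7;8m🬎[0m
[38;2;14;7;7m[48;2;11;6;6m🬂[38;2;14;7;7m[48;2;11;6;6m🬂[38;2;14;7;7m[48;2;11;6;6m🬂[38;2;14;7;7m[48;2;11;6;6m🬂[38;2;14;7;7m[48;2;11;6;6m🬂[38;2;14;7;7m[48;2;11;6;6m🬂[38;2;14;7;7m[48;2;11;6;6m🬂[38;2;14;7;7m[48;2;11;6;6m🬂[38;2;14;7;7m[48;2;11;6;6m🬂[38;2;14;7;7m[48;2;11;6;6m🬂[0m
</frame>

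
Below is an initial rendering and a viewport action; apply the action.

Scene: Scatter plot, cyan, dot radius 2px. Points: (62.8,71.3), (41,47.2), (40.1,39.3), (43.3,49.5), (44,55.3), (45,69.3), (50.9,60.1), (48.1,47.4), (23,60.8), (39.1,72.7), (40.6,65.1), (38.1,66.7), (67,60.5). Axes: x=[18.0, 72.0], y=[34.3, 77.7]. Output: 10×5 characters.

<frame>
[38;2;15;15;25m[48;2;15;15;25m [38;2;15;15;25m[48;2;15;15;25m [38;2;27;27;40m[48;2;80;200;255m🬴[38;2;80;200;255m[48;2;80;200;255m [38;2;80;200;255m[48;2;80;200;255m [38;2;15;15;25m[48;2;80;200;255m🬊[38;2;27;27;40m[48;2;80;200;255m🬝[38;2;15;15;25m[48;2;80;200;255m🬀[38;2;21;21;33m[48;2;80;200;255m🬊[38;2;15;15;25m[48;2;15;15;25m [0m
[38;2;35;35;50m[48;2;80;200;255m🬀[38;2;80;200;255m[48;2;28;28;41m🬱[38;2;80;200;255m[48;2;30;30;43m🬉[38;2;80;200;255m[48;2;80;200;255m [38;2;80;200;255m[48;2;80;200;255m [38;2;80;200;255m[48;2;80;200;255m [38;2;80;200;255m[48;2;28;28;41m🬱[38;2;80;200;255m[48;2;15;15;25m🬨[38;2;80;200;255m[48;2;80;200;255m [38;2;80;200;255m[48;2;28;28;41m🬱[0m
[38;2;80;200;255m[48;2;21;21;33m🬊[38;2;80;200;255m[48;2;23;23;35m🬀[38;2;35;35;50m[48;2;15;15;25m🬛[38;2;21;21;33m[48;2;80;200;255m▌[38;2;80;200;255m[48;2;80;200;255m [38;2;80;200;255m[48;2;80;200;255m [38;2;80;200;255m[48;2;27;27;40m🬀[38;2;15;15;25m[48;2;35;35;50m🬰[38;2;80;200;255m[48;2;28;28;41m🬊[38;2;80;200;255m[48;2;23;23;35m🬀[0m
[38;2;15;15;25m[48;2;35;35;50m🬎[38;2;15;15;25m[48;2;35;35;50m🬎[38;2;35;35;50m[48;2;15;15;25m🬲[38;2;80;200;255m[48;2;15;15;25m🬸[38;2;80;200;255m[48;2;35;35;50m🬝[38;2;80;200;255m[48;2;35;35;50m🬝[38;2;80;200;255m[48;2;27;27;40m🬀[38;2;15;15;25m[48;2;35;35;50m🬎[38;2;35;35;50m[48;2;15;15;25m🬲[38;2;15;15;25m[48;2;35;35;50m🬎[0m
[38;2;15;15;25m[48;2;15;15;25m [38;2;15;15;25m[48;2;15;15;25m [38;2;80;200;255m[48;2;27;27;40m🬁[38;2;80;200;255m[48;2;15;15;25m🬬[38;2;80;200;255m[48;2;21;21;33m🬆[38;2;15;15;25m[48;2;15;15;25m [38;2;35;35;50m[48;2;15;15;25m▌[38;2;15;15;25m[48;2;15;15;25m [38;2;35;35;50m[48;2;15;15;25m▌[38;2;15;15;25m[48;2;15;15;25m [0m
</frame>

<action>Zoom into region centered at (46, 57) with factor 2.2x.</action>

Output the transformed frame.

<frame>
[38;2;15;15;25m[48;2;80;200;255m🬺[38;2;80;200;255m[48;2;15;15;25m🬬[38;2;80;200;255m[48;2;80;200;255m [38;2;80;200;255m[48;2;15;15;25m🬛[38;2;35;35;50m[48;2;15;15;25m▌[38;2;15;15;25m[48;2;15;15;25m [38;2;27;27;40m[48;2;80;200;255m🬝[38;2;15;15;25m[48;2;15;15;25m [38;2;35;35;50m[48;2;15;15;25m▌[38;2;15;15;25m[48;2;15;15;25m [0m
[38;2;35;35;50m[48;2;15;15;25m🬂[38;2;35;35;50m[48;2;15;15;25m🬂[38;2;80;200;255m[48;2;27;27;40m🬁[38;2;35;35;50m[48;2;15;15;25m🬂[38;2;35;35;50m[48;2;15;15;25m🬕[38;2;23;23;35m[48;2;80;200;255m🬴[38;2;80;200;255m[48;2;80;200;255m [38;2;80;200;255m[48;2;25;25;37m🬛[38;2;35;35;50m[48;2;15;15;25m🬕[38;2;35;35;50m[48;2;15;15;25m🬂[0m
[38;2;15;15;25m[48;2;35;35;50m🬰[38;2;15;15;25m[48;2;35;35;50m🬰[38;2;31;31;45m[48;2;80;200;255m🬝[38;2;15;15;25m[48;2;80;200;255m🬀[38;2;28;28;41m[48;2;80;200;255m🬊[38;2;15;15;25m[48;2;35;35;50m🬰[38;2;80;200;255m[48;2;31;31;45m🬁[38;2;15;15;25m[48;2;35;35;50m🬰[38;2;35;35;50m[48;2;15;15;25m🬛[38;2;15;15;25m[48;2;35;35;50m🬰[0m
[38;2;15;15;25m[48;2;35;35;50m🬎[38;2;15;15;25m[48;2;35;35;50m🬎[38;2;27;27;40m[48;2;80;200;255m🬝[38;2;80;200;255m[48;2;15;15;25m🬸[38;2;80;200;255m[48;2;25;25;37m🬐[38;2;19;19;30m[48;2;80;200;255m🬝[38;2;35;35;50m[48;2;15;15;25m🬲[38;2;15;15;25m[48;2;35;35;50m🬎[38;2;35;35;50m[48;2;15;15;25m🬲[38;2;15;15;25m[48;2;35;35;50m🬎[0m
[38;2;15;15;25m[48;2;15;15;25m [38;2;15;15;25m[48;2;80;200;255m🬴[38;2;80;200;255m[48;2;80;200;255m [38;2;80;200;255m[48;2;80;200;255m [38;2;80;200;255m[48;2;25;25;37m🬎[38;2;80;200;255m[48;2;80;200;255m [38;2;80;200;255m[48;2;15;15;25m🬛[38;2;15;15;25m[48;2;15;15;25m [38;2;35;35;50m[48;2;15;15;25m▌[38;2;15;15;25m[48;2;15;15;25m [0m
</frame>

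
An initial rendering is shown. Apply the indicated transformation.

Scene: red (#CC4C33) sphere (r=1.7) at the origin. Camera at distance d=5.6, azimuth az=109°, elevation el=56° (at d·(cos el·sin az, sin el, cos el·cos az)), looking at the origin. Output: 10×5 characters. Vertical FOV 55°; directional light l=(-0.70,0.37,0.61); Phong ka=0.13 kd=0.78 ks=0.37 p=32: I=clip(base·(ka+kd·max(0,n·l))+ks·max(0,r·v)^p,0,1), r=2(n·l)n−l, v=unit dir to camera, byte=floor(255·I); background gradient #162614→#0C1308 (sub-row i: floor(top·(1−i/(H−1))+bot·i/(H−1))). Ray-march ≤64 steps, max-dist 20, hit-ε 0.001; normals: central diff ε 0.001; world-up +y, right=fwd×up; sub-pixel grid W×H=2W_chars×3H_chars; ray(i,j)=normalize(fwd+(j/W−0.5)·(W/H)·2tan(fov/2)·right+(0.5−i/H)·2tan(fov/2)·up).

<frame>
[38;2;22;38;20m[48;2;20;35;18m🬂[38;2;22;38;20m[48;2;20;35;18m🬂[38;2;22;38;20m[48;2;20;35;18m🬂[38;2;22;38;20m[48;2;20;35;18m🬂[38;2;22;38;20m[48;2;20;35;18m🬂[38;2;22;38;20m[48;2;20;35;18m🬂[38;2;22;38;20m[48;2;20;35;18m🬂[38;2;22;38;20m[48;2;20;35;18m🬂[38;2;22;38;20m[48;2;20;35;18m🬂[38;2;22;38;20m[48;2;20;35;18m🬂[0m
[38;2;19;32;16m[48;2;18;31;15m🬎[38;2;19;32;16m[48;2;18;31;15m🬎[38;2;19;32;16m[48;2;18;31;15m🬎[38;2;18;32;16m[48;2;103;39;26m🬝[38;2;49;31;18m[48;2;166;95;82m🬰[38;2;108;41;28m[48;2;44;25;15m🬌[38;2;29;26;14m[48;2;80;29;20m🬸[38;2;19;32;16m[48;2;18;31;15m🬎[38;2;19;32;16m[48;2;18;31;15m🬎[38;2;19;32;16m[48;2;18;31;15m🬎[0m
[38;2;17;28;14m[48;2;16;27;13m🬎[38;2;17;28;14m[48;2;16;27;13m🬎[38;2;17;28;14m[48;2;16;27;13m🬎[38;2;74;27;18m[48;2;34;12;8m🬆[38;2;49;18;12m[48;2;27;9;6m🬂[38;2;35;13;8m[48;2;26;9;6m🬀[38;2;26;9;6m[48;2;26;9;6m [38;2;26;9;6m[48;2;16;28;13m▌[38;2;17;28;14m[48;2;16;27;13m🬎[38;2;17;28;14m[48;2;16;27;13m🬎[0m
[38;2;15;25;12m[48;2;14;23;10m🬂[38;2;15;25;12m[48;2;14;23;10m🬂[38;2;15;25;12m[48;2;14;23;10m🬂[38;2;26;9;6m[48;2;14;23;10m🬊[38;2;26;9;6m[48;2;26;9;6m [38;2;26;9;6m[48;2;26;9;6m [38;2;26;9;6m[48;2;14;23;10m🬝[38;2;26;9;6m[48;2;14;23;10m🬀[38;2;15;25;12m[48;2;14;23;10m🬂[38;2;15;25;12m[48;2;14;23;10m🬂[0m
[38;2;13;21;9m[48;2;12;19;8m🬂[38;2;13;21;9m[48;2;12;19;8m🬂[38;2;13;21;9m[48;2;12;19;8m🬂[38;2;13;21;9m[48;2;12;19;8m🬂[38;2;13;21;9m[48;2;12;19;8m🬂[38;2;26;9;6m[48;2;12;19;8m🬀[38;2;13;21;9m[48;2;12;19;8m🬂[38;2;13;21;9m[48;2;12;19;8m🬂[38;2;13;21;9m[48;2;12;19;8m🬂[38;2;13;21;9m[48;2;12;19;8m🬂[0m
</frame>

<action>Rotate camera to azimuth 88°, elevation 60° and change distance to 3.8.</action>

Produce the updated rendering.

<frame>
[38;2;22;38;20m[48;2;20;35;18m🬂[38;2;22;38;20m[48;2;20;35;18m🬂[38;2;22;38;20m[48;2;20;35;18m🬂[38;2;21;37;19m[48;2;149;61;44m🬆[38;2;22;38;20m[48;2;118;46;32m🬂[38;2;22;38;20m[48;2;93;34;22m🬂[38;2;22;38;20m[48;2;75;28;18m🬂[38;2;53;20;13m[48;2;21;36;19m🬏[38;2;22;38;20m[48;2;20;35;18m🬂[38;2;22;38;20m[48;2;20;35;18m🬂[0m
[38;2;19;32;16m[48;2;18;31;15m🬎[38;2;19;32;16m[48;2;18;31;15m🬎[38;2;19;33;17m[48;2;128;51;36m🬀[38;2;167;98;84m[48;2;89;34;24m🬆[38;2;88;34;23m[48;2;66;24;16m🬆[38;2;67;24;16m[48;2;48;17;11m🬆[38;2;49;18;12m[48;2;31;11;7m🬆[38;2;39;14;9m[48;2;26;9;6m🬀[38;2;18;32;16m[48;2;26;9;6m🬨[38;2;19;32;16m[48;2;18;31;15m🬎[0m
[38;2;17;28;14m[48;2;16;27;13m🬎[38;2;112;41;27m[48;2;16;28;13m▐[38;2;94;34;23m[48;2;73;27;18m🬆[38;2;69;25;17m[48;2;51;18;12m🬆[38;2;50;18;12m[48;2;32;12;7m🬆[38;2;39;14;9m[48;2;27;9;6m🬀[38;2;26;9;6m[48;2;26;9;6m [38;2;26;9;6m[48;2;26;9;6m [38;2;26;9;6m[48;2;26;9;6m [38;2;17;28;14m[48;2;16;27;13m🬎[0m
[38;2;15;25;12m[48;2;14;23;10m🬂[38;2;86;32;21m[48;2;14;23;10m🬁[38;2;58;21;14m[48;2;39;14;9m🬆[38;2;43;16;10m[48;2;28;10;6m🬀[38;2;26;9;6m[48;2;26;9;6m [38;2;26;9;6m[48;2;26;9;6m [38;2;26;9;6m[48;2;26;9;6m [38;2;26;9;6m[48;2;26;9;6m [38;2;26;9;6m[48;2;14;23;10m🬕[38;2;15;25;12m[48;2;14;23;10m🬂[0m
[38;2;13;21;9m[48;2;12;19;8m🬂[38;2;13;21;9m[48;2;12;19;8m🬂[38;2;12;19;8m[48;2;26;9;6m🬺[38;2;26;9;6m[48;2;12;19;8m🬬[38;2;26;9;6m[48;2;26;9;6m [38;2;26;9;6m[48;2;26;9;6m [38;2;26;9;6m[48;2;26;9;6m [38;2;26;9;6m[48;2;12;19;8m🬆[38;2;13;21;9m[48;2;12;19;8m🬂[38;2;13;21;9m[48;2;12;19;8m🬂[0m
</frame>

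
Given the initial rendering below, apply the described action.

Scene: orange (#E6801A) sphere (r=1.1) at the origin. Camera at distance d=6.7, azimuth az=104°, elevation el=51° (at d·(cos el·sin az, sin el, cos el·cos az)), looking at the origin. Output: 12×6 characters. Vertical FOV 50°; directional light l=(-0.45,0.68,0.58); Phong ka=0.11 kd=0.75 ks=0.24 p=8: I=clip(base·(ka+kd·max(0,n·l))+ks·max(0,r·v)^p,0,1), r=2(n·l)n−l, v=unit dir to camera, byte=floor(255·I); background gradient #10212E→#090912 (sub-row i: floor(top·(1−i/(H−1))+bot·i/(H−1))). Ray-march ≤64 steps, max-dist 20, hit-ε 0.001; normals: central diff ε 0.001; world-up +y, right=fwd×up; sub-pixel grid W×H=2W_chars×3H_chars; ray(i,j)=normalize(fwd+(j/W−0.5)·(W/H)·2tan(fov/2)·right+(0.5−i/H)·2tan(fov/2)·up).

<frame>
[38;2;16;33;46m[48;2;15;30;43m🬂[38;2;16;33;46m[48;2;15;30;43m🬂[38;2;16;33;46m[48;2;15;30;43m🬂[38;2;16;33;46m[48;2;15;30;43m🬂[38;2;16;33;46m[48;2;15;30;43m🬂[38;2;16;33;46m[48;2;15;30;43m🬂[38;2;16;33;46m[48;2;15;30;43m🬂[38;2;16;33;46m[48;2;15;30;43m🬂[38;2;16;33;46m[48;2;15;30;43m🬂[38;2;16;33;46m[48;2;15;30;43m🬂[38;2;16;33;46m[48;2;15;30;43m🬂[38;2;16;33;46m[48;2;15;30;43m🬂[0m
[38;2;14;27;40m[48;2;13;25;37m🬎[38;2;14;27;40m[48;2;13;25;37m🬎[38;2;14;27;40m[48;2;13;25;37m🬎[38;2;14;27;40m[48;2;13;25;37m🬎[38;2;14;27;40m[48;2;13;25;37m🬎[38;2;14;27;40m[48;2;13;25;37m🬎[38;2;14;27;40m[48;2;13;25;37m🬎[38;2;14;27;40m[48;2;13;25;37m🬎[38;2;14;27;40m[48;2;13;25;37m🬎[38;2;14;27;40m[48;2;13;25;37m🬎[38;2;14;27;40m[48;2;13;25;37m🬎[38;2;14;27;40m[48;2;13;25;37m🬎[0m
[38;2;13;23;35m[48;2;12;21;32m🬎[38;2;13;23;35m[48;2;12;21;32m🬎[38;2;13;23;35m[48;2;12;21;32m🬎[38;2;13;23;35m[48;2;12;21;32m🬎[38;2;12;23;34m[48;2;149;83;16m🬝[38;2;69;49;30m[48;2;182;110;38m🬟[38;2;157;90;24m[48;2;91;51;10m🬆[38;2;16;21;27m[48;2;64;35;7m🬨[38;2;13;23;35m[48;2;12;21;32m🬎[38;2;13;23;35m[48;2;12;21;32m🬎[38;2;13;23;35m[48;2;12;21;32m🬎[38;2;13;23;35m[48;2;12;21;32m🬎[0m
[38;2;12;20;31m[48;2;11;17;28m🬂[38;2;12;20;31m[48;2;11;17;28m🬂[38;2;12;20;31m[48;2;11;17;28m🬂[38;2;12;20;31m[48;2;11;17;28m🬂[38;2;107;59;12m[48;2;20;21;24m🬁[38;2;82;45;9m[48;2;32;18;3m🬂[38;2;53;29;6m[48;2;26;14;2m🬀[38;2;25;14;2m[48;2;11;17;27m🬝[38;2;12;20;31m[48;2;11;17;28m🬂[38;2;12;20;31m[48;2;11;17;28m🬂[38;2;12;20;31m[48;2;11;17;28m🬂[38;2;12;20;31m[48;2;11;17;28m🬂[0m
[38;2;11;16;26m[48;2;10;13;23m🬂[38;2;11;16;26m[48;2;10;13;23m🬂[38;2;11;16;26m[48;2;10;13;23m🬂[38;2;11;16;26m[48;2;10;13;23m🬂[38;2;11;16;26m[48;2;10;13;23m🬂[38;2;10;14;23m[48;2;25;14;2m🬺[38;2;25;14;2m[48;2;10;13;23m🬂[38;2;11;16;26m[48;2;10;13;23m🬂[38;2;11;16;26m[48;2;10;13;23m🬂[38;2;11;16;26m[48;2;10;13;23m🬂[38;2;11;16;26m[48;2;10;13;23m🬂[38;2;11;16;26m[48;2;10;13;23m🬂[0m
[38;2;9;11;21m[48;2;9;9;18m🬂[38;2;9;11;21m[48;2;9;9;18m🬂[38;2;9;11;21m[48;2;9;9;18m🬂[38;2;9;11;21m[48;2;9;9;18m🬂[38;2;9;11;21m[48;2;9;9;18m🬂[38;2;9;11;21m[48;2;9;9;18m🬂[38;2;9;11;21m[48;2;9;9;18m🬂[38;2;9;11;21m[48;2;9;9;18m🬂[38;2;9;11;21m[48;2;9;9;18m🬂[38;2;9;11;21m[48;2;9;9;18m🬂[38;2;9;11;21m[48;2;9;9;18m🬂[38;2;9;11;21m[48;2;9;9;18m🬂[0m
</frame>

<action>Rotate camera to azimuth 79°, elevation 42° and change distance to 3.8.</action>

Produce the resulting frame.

<frame>
[38;2;16;33;46m[48;2;15;30;43m🬂[38;2;16;33;46m[48;2;15;30;43m🬂[38;2;16;33;46m[48;2;15;30;43m🬂[38;2;16;33;46m[48;2;15;30;43m🬂[38;2;16;33;46m[48;2;15;30;43m🬂[38;2;16;33;46m[48;2;15;30;43m🬂[38;2;16;33;46m[48;2;15;30;43m🬂[38;2;16;33;46m[48;2;15;30;43m🬂[38;2;16;33;46m[48;2;15;30;43m🬂[38;2;16;33;46m[48;2;15;30;43m🬂[38;2;16;33;46m[48;2;15;30;43m🬂[38;2;16;33;46m[48;2;15;30;43m🬂[0m
[38;2;14;27;40m[48;2;13;25;37m🬎[38;2;14;27;40m[48;2;13;25;37m🬎[38;2;14;27;40m[48;2;13;25;37m🬎[38;2;14;27;40m[48;2;13;25;37m🬎[38;2;14;27;40m[48;2;191;109;27m🬆[38;2;14;28;41m[48;2;172;103;34m🬂[38;2;14;28;41m[48;2;125;70;15m🬂[38;2;14;28;41m[48;2;88;49;9m🬂[38;2;13;27;39m[48;2;50;28;5m🬬[38;2;14;27;40m[48;2;13;25;37m🬎[38;2;14;27;40m[48;2;13;25;37m🬎[38;2;14;27;40m[48;2;13;25;37m🬎[0m
[38;2;13;23;35m[48;2;12;21;32m🬎[38;2;13;23;35m[48;2;12;21;32m🬎[38;2;13;23;35m[48;2;12;21;32m🬎[38;2;169;95;20m[48;2;12;22;34m▐[38;2;189;121;54m[48;2;140;84;28m🬎[38;2;158;103;46m[48;2;105;60;15m🬆[38;2;99;55;12m[48;2;72;39;7m🬆[38;2;65;36;7m[48;2;40;22;4m🬆[38;2;39;22;4m[48;2;25;14;2m🬀[38;2;13;23;35m[48;2;12;21;32m🬎[38;2;13;23;35m[48;2;12;21;32m🬎[38;2;13;23;35m[48;2;12;21;32m🬎[0m
[38;2;12;20;31m[48;2;11;17;28m🬂[38;2;12;20;31m[48;2;11;17;28m🬂[38;2;12;20;31m[48;2;11;17;28m🬂[38;2;112;62;12m[48;2;11;18;29m▐[38;2;107;60;13m[48;2;78;43;8m🬆[38;2;78;44;8m[48;2;51;28;5m🬆[38;2;50;28;5m[48;2;27;15;2m🬆[38;2;30;17;3m[48;2;25;14;2m🬀[38;2;25;14;2m[48;2;25;14;2m [38;2;12;20;31m[48;2;11;17;28m🬂[38;2;12;20;31m[48;2;11;17;28m🬂[38;2;12;20;31m[48;2;11;17;28m🬂[0m
[38;2;11;16;26m[48;2;10;13;23m🬂[38;2;11;16;26m[48;2;10;13;23m🬂[38;2;11;16;26m[48;2;10;13;23m🬂[38;2;68;37;7m[48;2;10;14;23m🬁[38;2;48;26;5m[48;2;20;14;9m🬆[38;2;36;20;4m[48;2;25;14;2m🬀[38;2;25;14;2m[48;2;25;14;2m [38;2;25;14;2m[48;2;25;14;2m [38;2;25;14;2m[48;2;10;13;22m🬆[38;2;11;16;26m[48;2;10;13;23m🬂[38;2;11;16;26m[48;2;10;13;23m🬂[38;2;11;16;26m[48;2;10;13;23m🬂[0m
[38;2;9;11;21m[48;2;9;9;18m🬂[38;2;9;11;21m[48;2;9;9;18m🬂[38;2;9;11;21m[48;2;9;9;18m🬂[38;2;9;11;21m[48;2;9;9;18m🬂[38;2;9;11;21m[48;2;9;9;18m🬂[38;2;9;11;21m[48;2;9;9;18m🬂[38;2;9;11;21m[48;2;9;9;18m🬂[38;2;9;11;21m[48;2;9;9;18m🬂[38;2;9;11;21m[48;2;9;9;18m🬂[38;2;9;11;21m[48;2;9;9;18m🬂[38;2;9;11;21m[48;2;9;9;18m🬂[38;2;9;11;21m[48;2;9;9;18m🬂[0m
</frame>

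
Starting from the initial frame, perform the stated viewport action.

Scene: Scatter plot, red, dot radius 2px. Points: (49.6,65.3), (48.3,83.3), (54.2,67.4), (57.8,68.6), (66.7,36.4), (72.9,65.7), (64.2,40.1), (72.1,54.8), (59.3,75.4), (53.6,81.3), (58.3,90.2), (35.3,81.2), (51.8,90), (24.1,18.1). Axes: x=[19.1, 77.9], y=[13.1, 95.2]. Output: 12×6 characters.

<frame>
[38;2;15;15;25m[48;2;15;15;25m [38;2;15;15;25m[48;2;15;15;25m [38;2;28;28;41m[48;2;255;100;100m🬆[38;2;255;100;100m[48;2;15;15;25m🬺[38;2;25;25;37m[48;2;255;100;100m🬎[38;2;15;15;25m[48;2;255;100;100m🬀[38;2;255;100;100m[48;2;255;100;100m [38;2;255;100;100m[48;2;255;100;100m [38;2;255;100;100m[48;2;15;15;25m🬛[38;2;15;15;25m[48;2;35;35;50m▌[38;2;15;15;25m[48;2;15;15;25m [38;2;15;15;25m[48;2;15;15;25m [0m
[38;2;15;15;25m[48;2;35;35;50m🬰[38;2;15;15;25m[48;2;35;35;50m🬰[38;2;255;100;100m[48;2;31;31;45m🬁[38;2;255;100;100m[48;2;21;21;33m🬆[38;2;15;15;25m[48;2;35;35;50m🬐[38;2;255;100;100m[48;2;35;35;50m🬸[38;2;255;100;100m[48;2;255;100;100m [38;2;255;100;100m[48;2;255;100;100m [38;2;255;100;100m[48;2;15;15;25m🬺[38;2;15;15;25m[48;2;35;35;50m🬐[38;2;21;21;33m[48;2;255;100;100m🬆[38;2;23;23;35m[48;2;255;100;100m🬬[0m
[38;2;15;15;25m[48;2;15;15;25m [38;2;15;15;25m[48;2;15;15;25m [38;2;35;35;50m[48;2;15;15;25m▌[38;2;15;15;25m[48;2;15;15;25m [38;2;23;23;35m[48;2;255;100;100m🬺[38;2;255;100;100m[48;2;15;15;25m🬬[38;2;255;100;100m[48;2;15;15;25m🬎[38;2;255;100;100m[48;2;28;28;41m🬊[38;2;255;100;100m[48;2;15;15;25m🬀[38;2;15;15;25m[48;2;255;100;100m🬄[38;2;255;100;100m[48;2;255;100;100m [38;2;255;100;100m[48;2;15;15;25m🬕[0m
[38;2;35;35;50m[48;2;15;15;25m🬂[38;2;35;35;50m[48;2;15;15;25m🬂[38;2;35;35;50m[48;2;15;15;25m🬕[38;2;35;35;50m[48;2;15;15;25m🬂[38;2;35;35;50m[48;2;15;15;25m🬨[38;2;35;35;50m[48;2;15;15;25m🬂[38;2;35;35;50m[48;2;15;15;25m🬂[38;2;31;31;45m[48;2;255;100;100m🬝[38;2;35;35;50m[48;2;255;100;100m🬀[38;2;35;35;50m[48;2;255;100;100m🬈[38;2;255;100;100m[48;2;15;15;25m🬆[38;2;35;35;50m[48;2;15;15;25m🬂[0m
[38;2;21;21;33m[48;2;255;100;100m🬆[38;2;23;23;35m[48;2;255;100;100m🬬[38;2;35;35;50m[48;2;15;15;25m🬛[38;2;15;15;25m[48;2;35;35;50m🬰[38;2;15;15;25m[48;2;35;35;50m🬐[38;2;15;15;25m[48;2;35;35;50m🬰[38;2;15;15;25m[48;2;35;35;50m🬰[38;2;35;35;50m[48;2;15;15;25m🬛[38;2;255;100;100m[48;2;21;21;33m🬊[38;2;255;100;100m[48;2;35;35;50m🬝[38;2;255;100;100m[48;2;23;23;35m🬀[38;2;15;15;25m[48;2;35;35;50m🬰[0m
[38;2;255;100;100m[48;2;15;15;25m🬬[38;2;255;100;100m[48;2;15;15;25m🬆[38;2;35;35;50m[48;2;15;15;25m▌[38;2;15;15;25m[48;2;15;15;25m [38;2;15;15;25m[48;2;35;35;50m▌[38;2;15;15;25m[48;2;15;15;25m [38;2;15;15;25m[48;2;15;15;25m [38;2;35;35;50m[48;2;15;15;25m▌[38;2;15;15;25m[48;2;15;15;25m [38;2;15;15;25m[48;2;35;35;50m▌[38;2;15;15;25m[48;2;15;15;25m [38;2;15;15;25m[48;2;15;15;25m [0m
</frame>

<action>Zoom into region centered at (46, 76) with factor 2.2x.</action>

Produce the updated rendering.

<frame>
[38;2;15;15;25m[48;2;15;15;25m [38;2;15;15;25m[48;2;15;15;25m [38;2;35;35;50m[48;2;15;15;25m▌[38;2;15;15;25m[48;2;15;15;25m [38;2;15;15;25m[48;2;35;35;50m▌[38;2;15;15;25m[48;2;15;15;25m [38;2;15;15;25m[48;2;15;15;25m [38;2;28;28;41m[48;2;255;100;100m🬆[38;2;255;100;100m[48;2;15;15;25m🬺[38;2;27;27;40m[48;2;255;100;100m🬬[38;2;15;15;25m[48;2;255;100;100m🬆[38;2;255;100;100m[48;2;15;15;25m🬺[0m
[38;2;23;23;35m[48;2;255;100;100m🬝[38;2;21;21;33m[48;2;255;100;100m🬊[38;2;35;35;50m[48;2;15;15;25m🬛[38;2;15;15;25m[48;2;35;35;50m🬰[38;2;15;15;25m[48;2;35;35;50m🬐[38;2;23;23;35m[48;2;255;100;100m🬝[38;2;15;15;25m[48;2;255;100;100m🬀[38;2;35;35;50m[48;2;255;100;100m🬈[38;2;255;100;100m[48;2;25;25;37m🬥[38;2;28;28;41m[48;2;255;100;100m🬊[38;2;23;23;35m[48;2;255;100;100m🬺[38;2;255;100;100m[48;2;21;21;33m🬆[0m
[38;2;255;100;100m[48;2;15;15;25m🬊[38;2;255;100;100m[48;2;15;15;25m🬝[38;2;255;100;100m[48;2;23;23;35m🬀[38;2;15;15;25m[48;2;15;15;25m [38;2;15;15;25m[48;2;35;35;50m▌[38;2;15;15;25m[48;2;15;15;25m [38;2;255;100;100m[48;2;15;15;25m🬊[38;2;255;100;100m[48;2;23;23;35m🬀[38;2;255;100;100m[48;2;15;15;25m🬊[38;2;255;100;100m[48;2;35;35;50m🬝[38;2;255;100;100m[48;2;15;15;25m🬶[38;2;255;100;100m[48;2;15;15;25m🬺[0m
[38;2;35;35;50m[48;2;15;15;25m🬂[38;2;35;35;50m[48;2;15;15;25m🬂[38;2;35;35;50m[48;2;15;15;25m🬕[38;2;35;35;50m[48;2;15;15;25m🬂[38;2;35;35;50m[48;2;15;15;25m🬨[38;2;35;35;50m[48;2;15;15;25m🬂[38;2;35;35;50m[48;2;15;15;25m🬂[38;2;27;27;40m[48;2;255;100;100m🬬[38;2;23;23;35m[48;2;255;100;100m🬝[38;2;35;35;50m[48;2;255;100;100m🬊[38;2;35;35;50m[48;2;255;100;100m🬀[38;2;255;100;100m[48;2;15;15;25m🬴[0m
[38;2;15;15;25m[48;2;35;35;50m🬰[38;2;15;15;25m[48;2;35;35;50m🬰[38;2;35;35;50m[48;2;15;15;25m🬛[38;2;15;15;25m[48;2;35;35;50m🬰[38;2;15;15;25m[48;2;35;35;50m🬐[38;2;15;15;25m[48;2;35;35;50m🬰[38;2;15;15;25m[48;2;255;100;100m🬐[38;2;255;100;100m[48;2;255;100;100m [38;2;255;100;100m[48;2;15;15;25m🬎[38;2;255;100;100m[48;2;35;35;50m🬝[38;2;255;100;100m[48;2;21;21;33m🬊[38;2;255;100;100m[48;2;23;23;35m🬀[0m
[38;2;15;15;25m[48;2;15;15;25m [38;2;15;15;25m[48;2;15;15;25m [38;2;35;35;50m[48;2;15;15;25m▌[38;2;15;15;25m[48;2;15;15;25m [38;2;15;15;25m[48;2;35;35;50m▌[38;2;15;15;25m[48;2;15;15;25m [38;2;15;15;25m[48;2;15;15;25m [38;2;255;100;100m[48;2;23;23;35m🬀[38;2;15;15;25m[48;2;15;15;25m [38;2;15;15;25m[48;2;35;35;50m▌[38;2;15;15;25m[48;2;15;15;25m [38;2;15;15;25m[48;2;15;15;25m [0m
</frame>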